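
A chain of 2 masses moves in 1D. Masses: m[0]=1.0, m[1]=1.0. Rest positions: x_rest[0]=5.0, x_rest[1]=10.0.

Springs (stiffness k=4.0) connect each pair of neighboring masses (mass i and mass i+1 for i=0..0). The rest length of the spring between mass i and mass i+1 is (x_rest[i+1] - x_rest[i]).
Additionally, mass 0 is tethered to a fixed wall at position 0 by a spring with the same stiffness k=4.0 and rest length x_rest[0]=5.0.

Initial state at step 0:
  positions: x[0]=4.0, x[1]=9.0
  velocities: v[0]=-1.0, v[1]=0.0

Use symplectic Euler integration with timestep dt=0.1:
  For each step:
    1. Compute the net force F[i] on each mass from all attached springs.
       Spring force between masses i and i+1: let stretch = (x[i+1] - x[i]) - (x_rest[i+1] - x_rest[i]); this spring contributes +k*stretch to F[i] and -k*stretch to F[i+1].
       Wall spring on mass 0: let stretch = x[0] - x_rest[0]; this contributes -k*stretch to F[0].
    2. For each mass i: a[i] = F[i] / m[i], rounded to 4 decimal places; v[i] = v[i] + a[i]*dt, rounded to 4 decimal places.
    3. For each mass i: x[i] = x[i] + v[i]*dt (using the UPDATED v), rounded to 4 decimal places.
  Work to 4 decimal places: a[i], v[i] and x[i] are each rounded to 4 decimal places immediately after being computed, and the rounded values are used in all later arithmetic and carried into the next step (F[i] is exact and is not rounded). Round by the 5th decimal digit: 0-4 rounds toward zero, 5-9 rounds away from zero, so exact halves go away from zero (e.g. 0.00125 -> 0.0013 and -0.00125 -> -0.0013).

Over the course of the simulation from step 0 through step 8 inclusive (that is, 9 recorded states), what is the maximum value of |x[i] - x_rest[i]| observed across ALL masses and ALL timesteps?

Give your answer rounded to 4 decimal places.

Answer: 1.0752

Derivation:
Step 0: x=[4.0000 9.0000] v=[-1.0000 0.0000]
Step 1: x=[3.9400 9.0000] v=[-0.6000 0.0000]
Step 2: x=[3.9248 8.9976] v=[-0.1520 -0.0240]
Step 3: x=[3.9555 8.9923] v=[0.3072 -0.0531]
Step 4: x=[4.0295 8.9855] v=[0.7397 -0.0678]
Step 5: x=[4.1405 8.9805] v=[1.1103 -0.0502]
Step 6: x=[4.2795 8.9819] v=[1.3901 0.0138]
Step 7: x=[4.4354 8.9952] v=[1.5593 0.1328]
Step 8: x=[4.5963 9.0261] v=[1.6091 0.3089]
Max displacement = 1.0752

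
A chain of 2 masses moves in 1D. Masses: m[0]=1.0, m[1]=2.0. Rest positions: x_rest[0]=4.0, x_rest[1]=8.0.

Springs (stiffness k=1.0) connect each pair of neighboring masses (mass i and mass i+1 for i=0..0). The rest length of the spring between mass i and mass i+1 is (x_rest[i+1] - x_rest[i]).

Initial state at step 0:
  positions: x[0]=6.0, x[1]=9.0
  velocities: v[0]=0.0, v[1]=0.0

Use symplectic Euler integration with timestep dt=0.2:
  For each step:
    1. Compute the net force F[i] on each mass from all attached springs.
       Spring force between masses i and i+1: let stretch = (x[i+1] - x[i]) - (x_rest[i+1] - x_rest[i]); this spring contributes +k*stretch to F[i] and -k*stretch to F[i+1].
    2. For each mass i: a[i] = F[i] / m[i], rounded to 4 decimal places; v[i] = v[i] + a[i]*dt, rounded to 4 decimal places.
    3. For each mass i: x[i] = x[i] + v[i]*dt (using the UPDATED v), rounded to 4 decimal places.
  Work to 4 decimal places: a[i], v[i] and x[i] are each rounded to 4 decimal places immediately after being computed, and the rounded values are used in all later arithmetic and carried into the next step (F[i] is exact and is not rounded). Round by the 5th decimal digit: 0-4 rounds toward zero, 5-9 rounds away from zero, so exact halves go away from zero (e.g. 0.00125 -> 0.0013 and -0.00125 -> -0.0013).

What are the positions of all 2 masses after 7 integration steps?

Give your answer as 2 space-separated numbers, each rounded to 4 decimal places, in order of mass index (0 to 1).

Step 0: x=[6.0000 9.0000] v=[0.0000 0.0000]
Step 1: x=[5.9600 9.0200] v=[-0.2000 0.1000]
Step 2: x=[5.8824 9.0588] v=[-0.3880 0.1940]
Step 3: x=[5.7719 9.1141] v=[-0.5527 0.2764]
Step 4: x=[5.6350 9.1825] v=[-0.6843 0.3422]
Step 5: x=[5.4800 9.2600] v=[-0.7748 0.3875]
Step 6: x=[5.3162 9.3419] v=[-0.8188 0.4095]
Step 7: x=[5.1535 9.4233] v=[-0.8137 0.4069]

Answer: 5.1535 9.4233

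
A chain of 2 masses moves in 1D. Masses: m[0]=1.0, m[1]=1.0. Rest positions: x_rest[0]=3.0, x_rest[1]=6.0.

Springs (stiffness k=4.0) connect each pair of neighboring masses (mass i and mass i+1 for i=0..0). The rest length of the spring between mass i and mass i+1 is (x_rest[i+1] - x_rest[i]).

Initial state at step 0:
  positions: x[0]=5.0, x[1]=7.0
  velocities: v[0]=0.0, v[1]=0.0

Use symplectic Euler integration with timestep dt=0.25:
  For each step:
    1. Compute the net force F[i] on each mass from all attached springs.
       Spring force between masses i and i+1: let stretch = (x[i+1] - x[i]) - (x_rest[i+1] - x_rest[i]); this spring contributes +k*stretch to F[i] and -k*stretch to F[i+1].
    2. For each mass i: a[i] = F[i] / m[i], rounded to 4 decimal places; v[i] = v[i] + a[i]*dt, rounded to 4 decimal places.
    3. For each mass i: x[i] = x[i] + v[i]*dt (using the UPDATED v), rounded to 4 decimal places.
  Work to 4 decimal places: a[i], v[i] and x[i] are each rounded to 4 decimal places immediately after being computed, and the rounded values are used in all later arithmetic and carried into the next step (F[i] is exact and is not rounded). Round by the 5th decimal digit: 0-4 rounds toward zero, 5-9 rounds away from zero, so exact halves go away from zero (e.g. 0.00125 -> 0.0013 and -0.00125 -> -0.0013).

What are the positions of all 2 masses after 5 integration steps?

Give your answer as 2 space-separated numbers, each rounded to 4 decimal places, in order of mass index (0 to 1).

Step 0: x=[5.0000 7.0000] v=[0.0000 0.0000]
Step 1: x=[4.7500 7.2500] v=[-1.0000 1.0000]
Step 2: x=[4.3750 7.6250] v=[-1.5000 1.5000]
Step 3: x=[4.0625 7.9375] v=[-1.2500 1.2500]
Step 4: x=[3.9688 8.0313] v=[-0.3750 0.3750]
Step 5: x=[4.1407 7.8594] v=[0.6875 -0.6875]

Answer: 4.1407 7.8594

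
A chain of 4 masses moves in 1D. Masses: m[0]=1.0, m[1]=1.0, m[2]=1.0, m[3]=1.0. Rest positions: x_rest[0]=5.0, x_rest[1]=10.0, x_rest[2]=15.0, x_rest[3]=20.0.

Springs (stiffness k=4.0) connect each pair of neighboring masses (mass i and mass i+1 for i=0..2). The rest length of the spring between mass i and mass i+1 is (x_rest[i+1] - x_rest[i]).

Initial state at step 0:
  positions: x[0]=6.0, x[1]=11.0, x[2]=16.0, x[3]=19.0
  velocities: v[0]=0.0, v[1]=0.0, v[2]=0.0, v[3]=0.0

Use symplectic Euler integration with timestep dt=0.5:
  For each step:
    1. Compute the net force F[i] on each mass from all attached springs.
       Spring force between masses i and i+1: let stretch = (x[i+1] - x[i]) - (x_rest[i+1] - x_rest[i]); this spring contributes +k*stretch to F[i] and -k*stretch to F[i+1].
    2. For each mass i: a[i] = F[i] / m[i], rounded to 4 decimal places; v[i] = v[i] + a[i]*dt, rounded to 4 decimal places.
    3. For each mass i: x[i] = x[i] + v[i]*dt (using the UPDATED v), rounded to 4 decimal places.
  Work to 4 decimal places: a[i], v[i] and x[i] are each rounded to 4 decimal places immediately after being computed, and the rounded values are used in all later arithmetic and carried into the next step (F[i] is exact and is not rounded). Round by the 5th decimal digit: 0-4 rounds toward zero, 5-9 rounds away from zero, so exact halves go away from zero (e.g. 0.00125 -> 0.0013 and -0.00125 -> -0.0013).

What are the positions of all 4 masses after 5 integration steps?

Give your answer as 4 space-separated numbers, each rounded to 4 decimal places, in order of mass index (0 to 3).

Step 0: x=[6.0000 11.0000 16.0000 19.0000] v=[0.0000 0.0000 0.0000 0.0000]
Step 1: x=[6.0000 11.0000 14.0000 21.0000] v=[0.0000 0.0000 -4.0000 4.0000]
Step 2: x=[6.0000 9.0000 16.0000 21.0000] v=[0.0000 -4.0000 4.0000 0.0000]
Step 3: x=[4.0000 11.0000 16.0000 21.0000] v=[-4.0000 4.0000 0.0000 0.0000]
Step 4: x=[4.0000 11.0000 16.0000 21.0000] v=[0.0000 0.0000 0.0000 0.0000]
Step 5: x=[6.0000 9.0000 16.0000 21.0000] v=[4.0000 -4.0000 0.0000 0.0000]

Answer: 6.0000 9.0000 16.0000 21.0000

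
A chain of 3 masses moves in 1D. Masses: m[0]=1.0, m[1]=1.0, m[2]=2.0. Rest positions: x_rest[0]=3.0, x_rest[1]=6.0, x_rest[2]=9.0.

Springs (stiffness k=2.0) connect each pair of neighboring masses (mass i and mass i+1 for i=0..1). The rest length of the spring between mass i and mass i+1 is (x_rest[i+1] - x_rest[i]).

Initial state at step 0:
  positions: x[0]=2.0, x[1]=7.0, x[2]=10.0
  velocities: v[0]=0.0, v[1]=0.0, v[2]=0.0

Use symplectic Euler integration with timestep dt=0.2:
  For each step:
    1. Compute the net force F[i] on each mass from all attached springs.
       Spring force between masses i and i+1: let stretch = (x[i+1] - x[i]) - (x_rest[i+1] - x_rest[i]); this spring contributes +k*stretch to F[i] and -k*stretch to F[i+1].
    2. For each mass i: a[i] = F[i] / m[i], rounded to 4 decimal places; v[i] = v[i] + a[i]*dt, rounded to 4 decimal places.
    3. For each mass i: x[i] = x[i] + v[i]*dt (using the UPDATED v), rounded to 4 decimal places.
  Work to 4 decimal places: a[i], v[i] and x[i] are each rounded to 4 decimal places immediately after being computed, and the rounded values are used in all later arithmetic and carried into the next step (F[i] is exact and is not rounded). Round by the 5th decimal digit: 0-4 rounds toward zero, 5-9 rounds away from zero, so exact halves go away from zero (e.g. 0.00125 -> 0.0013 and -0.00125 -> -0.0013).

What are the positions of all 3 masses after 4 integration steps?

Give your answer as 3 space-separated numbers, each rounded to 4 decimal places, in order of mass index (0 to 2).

Step 0: x=[2.0000 7.0000 10.0000] v=[0.0000 0.0000 0.0000]
Step 1: x=[2.1600 6.8400 10.0000] v=[0.8000 -0.8000 0.0000]
Step 2: x=[2.4544 6.5584 9.9936] v=[1.4720 -1.4080 -0.0320]
Step 3: x=[2.8371 6.2233 9.9698] v=[1.9136 -1.6755 -0.1190]
Step 4: x=[3.2507 5.9170 9.9161] v=[2.0681 -1.5314 -0.2683]

Answer: 3.2507 5.9170 9.9161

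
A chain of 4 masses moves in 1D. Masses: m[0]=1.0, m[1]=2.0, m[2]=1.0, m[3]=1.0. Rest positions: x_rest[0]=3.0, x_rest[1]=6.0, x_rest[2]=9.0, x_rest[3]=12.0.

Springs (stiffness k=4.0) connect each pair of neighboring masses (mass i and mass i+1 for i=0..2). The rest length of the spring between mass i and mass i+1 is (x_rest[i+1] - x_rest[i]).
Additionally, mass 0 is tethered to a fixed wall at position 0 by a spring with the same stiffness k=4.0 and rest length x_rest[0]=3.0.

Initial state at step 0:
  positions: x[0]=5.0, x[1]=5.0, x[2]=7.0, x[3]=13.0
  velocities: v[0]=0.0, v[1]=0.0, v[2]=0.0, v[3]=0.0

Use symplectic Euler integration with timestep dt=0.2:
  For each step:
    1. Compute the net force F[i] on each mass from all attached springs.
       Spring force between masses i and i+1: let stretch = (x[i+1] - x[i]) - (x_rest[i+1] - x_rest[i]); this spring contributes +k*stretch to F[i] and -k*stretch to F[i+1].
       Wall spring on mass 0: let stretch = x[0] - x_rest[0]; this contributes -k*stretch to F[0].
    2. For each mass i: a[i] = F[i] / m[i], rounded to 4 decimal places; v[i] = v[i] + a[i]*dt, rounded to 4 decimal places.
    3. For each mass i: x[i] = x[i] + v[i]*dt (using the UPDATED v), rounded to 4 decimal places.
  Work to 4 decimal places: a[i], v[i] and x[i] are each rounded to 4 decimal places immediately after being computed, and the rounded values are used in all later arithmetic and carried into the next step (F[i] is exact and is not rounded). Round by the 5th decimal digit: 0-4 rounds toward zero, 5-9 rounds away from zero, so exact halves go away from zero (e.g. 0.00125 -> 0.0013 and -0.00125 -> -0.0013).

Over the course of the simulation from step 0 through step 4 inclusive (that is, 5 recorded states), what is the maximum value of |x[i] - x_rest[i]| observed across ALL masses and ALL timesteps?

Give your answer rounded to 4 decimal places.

Answer: 2.4177

Derivation:
Step 0: x=[5.0000 5.0000 7.0000 13.0000] v=[0.0000 0.0000 0.0000 0.0000]
Step 1: x=[4.2000 5.1600 7.6400 12.5200] v=[-4.0000 0.8000 3.2000 -2.4000]
Step 2: x=[2.8816 5.4416 8.6640 11.7392] v=[-6.5920 1.4080 5.1200 -3.9040]
Step 3: x=[1.5117 5.7762 9.6644 10.9464] v=[-6.8493 1.6730 5.0022 -3.9642]
Step 4: x=[0.5823 6.0807 10.2478 10.4284] v=[-4.6471 1.5225 2.9172 -2.5898]
Max displacement = 2.4177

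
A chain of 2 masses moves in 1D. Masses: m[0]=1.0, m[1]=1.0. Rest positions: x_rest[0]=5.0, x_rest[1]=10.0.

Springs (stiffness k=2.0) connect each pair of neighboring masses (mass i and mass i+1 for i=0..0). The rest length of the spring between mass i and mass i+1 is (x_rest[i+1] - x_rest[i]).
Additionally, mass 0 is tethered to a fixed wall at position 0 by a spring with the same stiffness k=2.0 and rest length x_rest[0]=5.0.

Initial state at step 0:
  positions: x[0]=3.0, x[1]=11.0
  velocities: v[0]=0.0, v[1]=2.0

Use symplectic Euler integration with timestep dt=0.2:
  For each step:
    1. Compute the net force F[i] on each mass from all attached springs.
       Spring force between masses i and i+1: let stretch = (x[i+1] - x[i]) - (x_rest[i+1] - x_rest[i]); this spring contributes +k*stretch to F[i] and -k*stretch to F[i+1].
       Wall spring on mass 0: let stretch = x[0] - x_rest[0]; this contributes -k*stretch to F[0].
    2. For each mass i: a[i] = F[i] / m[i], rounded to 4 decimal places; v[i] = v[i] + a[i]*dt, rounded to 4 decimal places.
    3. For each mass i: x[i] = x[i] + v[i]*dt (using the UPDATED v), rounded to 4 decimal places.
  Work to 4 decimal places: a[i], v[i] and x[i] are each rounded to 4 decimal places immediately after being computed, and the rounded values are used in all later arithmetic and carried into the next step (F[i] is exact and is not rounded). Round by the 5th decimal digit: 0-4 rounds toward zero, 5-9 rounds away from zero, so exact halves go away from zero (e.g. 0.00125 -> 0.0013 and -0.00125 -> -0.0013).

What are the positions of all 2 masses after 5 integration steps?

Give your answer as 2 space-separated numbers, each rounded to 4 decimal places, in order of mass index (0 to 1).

Answer: 7.0348 10.3703

Derivation:
Step 0: x=[3.0000 11.0000] v=[0.0000 2.0000]
Step 1: x=[3.4000 11.1600] v=[2.0000 0.8000]
Step 2: x=[4.1488 11.0992] v=[3.7440 -0.3040]
Step 3: x=[5.1217 10.8824] v=[4.8646 -1.0842]
Step 4: x=[6.1457 10.6047] v=[5.1202 -1.3885]
Step 5: x=[7.0348 10.3703] v=[4.4455 -1.1721]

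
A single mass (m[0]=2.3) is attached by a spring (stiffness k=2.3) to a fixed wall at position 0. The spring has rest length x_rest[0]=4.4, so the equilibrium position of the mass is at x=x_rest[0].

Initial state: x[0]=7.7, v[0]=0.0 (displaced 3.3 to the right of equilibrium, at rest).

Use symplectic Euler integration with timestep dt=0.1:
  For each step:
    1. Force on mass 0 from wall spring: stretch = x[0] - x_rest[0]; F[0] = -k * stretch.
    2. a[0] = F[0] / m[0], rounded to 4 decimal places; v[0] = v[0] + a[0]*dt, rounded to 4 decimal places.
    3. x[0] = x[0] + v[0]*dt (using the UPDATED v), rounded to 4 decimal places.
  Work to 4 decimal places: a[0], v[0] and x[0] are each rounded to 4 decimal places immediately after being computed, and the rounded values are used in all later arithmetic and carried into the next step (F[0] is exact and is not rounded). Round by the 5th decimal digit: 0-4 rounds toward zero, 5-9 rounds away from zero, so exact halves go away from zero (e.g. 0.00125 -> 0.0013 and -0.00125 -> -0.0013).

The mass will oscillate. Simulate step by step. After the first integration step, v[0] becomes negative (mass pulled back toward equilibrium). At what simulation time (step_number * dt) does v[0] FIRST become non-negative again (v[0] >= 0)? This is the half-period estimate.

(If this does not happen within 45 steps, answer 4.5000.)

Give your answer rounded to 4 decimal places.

Answer: 3.2000

Derivation:
Step 0: x=[7.7000] v=[0.0000]
Step 1: x=[7.6670] v=[-0.3300]
Step 2: x=[7.6013] v=[-0.6567]
Step 3: x=[7.5036] v=[-0.9768]
Step 4: x=[7.3749] v=[-1.2872]
Step 5: x=[7.2164] v=[-1.5847]
Step 6: x=[7.0298] v=[-1.8663]
Step 7: x=[6.8169] v=[-2.1293]
Step 8: x=[6.5798] v=[-2.3710]
Step 9: x=[6.3209] v=[-2.5890]
Step 10: x=[6.0428] v=[-2.7811]
Step 11: x=[5.7483] v=[-2.9454]
Step 12: x=[5.4403] v=[-3.0802]
Step 13: x=[5.1219] v=[-3.1842]
Step 14: x=[4.7963] v=[-3.2564]
Step 15: x=[4.4667] v=[-3.2960]
Step 16: x=[4.1364] v=[-3.3027]
Step 17: x=[3.8088] v=[-3.2763]
Step 18: x=[3.4871] v=[-3.2172]
Step 19: x=[3.1745] v=[-3.1259]
Step 20: x=[2.8742] v=[-3.0034]
Step 21: x=[2.5891] v=[-2.8508]
Step 22: x=[2.3221] v=[-2.6697]
Step 23: x=[2.0759] v=[-2.4619]
Step 24: x=[1.8530] v=[-2.2295]
Step 25: x=[1.6555] v=[-1.9748]
Step 26: x=[1.4855] v=[-1.7004]
Step 27: x=[1.3446] v=[-1.4090]
Step 28: x=[1.2343] v=[-1.1035]
Step 29: x=[1.1556] v=[-0.7869]
Step 30: x=[1.1094] v=[-0.4625]
Step 31: x=[1.0961] v=[-0.1334]
Step 32: x=[1.1158] v=[0.1970]
First v>=0 after going negative at step 32, time=3.2000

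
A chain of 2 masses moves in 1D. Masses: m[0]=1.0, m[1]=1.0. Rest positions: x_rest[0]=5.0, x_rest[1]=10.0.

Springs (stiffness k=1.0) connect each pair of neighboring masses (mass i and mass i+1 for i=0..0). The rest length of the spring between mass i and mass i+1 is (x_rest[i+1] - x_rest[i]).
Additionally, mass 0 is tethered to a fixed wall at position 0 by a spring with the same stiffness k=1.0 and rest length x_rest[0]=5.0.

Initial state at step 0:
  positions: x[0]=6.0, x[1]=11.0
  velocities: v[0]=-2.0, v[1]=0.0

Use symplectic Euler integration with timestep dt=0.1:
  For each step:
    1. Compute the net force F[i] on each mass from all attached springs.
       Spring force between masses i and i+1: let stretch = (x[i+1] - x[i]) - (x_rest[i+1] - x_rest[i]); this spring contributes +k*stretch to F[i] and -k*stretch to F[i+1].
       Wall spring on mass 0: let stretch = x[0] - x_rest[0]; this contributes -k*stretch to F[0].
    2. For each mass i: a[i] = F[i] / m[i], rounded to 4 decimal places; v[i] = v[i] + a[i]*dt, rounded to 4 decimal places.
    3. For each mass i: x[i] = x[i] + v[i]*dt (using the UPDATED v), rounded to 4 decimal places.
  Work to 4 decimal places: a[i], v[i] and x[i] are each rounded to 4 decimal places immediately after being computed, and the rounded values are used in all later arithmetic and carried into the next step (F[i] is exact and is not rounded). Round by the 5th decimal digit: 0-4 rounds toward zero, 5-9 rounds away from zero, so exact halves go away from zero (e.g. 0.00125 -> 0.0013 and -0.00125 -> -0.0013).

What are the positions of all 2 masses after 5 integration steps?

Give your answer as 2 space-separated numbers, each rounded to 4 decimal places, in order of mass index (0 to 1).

Answer: 4.9348 10.9578

Derivation:
Step 0: x=[6.0000 11.0000] v=[-2.0000 0.0000]
Step 1: x=[5.7900 11.0000] v=[-2.1000 0.0000]
Step 2: x=[5.5742 10.9979] v=[-2.1580 -0.0210]
Step 3: x=[5.3569 10.9916] v=[-2.1731 -0.0634]
Step 4: x=[5.1424 10.9789] v=[-2.1453 -0.1269]
Step 5: x=[4.9348 10.9578] v=[-2.0759 -0.2106]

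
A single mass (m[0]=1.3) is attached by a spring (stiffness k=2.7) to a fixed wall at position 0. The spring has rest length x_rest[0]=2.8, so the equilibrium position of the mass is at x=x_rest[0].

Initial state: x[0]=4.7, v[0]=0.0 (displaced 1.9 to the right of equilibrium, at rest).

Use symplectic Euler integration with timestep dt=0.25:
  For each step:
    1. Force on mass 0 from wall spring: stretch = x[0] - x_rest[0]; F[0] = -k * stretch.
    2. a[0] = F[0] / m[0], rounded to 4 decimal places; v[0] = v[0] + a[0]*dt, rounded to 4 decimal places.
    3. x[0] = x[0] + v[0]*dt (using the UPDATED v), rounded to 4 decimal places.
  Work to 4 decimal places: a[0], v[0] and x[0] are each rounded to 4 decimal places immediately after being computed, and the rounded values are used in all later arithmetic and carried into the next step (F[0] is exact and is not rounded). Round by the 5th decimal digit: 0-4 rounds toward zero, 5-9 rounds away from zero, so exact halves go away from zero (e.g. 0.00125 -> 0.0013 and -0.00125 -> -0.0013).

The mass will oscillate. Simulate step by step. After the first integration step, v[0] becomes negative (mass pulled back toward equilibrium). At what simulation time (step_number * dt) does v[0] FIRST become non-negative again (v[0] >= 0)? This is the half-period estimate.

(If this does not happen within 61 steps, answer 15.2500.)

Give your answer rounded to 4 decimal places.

Step 0: x=[4.7000] v=[0.0000]
Step 1: x=[4.4534] v=[-0.9866]
Step 2: x=[3.9921] v=[-1.8451]
Step 3: x=[3.3761] v=[-2.4641]
Step 4: x=[2.6853] v=[-2.7632]
Step 5: x=[2.0094] v=[-2.7037]
Step 6: x=[1.4361] v=[-2.2932]
Step 7: x=[1.0399] v=[-1.5850]
Step 8: x=[0.8721] v=[-0.6711]
Step 9: x=[0.9546] v=[0.3299]
First v>=0 after going negative at step 9, time=2.2500

Answer: 2.2500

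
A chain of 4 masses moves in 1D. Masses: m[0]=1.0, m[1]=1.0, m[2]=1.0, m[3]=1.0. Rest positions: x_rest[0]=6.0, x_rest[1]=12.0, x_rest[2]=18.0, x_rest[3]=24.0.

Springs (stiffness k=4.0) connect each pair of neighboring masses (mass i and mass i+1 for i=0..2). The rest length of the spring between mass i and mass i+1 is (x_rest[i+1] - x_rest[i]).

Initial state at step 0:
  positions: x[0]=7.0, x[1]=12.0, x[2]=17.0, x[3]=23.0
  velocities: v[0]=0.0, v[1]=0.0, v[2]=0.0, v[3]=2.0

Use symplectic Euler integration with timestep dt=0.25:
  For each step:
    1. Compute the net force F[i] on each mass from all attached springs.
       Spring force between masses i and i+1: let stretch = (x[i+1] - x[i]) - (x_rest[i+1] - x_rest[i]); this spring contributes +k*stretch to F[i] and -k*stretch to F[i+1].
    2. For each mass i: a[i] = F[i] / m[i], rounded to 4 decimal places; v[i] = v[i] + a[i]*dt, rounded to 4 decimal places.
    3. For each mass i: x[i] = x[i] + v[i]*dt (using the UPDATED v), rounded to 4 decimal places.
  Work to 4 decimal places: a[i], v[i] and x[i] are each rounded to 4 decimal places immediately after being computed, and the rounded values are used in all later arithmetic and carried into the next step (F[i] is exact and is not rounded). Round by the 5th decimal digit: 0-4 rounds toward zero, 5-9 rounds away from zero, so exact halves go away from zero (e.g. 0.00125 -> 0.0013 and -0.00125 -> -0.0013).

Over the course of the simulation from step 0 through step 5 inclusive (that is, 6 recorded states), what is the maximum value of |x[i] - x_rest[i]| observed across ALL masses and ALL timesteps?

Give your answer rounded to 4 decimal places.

Step 0: x=[7.0000 12.0000 17.0000 23.0000] v=[0.0000 0.0000 0.0000 2.0000]
Step 1: x=[6.7500 12.0000 17.2500 23.5000] v=[-1.0000 0.0000 1.0000 2.0000]
Step 2: x=[6.3125 12.0000 17.7500 23.9375] v=[-1.7500 0.0000 2.0000 1.7500]
Step 3: x=[5.7969 12.0156 18.3594 24.3281] v=[-2.0625 0.0625 2.4375 1.5625]
Step 4: x=[5.3360 12.0625 18.8750 24.7266] v=[-1.8438 0.1876 2.0624 1.5938]
Step 5: x=[5.0567 12.1309 19.1504 25.1622] v=[-1.1173 0.2736 1.1015 1.7422]
Max displacement = 1.1622

Answer: 1.1622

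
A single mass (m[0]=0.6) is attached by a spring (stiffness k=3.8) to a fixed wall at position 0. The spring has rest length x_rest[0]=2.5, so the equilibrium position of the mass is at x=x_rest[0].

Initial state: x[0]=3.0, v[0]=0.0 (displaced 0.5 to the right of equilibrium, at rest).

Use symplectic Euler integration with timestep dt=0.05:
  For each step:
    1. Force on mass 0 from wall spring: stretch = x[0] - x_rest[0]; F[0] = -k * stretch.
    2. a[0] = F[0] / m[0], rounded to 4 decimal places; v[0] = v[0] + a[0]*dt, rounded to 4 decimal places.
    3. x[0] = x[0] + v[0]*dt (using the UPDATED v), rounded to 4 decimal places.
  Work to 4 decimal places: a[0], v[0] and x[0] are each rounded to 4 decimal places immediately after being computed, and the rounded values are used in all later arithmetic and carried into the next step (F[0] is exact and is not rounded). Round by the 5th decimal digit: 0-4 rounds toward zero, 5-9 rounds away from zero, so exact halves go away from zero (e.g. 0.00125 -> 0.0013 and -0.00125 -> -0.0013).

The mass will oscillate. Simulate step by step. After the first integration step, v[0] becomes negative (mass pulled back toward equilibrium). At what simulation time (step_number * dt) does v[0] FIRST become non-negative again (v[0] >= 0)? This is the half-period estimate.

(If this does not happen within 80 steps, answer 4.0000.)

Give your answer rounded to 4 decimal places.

Step 0: x=[3.0000] v=[0.0000]
Step 1: x=[2.9921] v=[-0.1583]
Step 2: x=[2.9764] v=[-0.3141]
Step 3: x=[2.9532] v=[-0.4650]
Step 4: x=[2.9228] v=[-0.6085]
Step 5: x=[2.8857] v=[-0.7424]
Step 6: x=[2.8425] v=[-0.8645]
Step 7: x=[2.7939] v=[-0.9730]
Step 8: x=[2.7406] v=[-1.0661]
Step 9: x=[2.6835] v=[-1.1423]
Step 10: x=[2.6235] v=[-1.2004]
Step 11: x=[2.5615] v=[-1.2395]
Step 12: x=[2.4986] v=[-1.2590]
Step 13: x=[2.4357] v=[-1.2586]
Step 14: x=[2.3738] v=[-1.2382]
Step 15: x=[2.3139] v=[-1.1982]
Step 16: x=[2.2569] v=[-1.1393]
Step 17: x=[2.2038] v=[-1.0623]
Step 18: x=[2.1554] v=[-0.9685]
Step 19: x=[2.1124] v=[-0.8594]
Step 20: x=[2.0756] v=[-0.7367]
Step 21: x=[2.0455] v=[-0.6023]
Step 22: x=[2.0226] v=[-0.4584]
Step 23: x=[2.0072] v=[-0.3072]
Step 24: x=[1.9996] v=[-0.1511]
Step 25: x=[2.0000] v=[0.0074]
First v>=0 after going negative at step 25, time=1.2500

Answer: 1.2500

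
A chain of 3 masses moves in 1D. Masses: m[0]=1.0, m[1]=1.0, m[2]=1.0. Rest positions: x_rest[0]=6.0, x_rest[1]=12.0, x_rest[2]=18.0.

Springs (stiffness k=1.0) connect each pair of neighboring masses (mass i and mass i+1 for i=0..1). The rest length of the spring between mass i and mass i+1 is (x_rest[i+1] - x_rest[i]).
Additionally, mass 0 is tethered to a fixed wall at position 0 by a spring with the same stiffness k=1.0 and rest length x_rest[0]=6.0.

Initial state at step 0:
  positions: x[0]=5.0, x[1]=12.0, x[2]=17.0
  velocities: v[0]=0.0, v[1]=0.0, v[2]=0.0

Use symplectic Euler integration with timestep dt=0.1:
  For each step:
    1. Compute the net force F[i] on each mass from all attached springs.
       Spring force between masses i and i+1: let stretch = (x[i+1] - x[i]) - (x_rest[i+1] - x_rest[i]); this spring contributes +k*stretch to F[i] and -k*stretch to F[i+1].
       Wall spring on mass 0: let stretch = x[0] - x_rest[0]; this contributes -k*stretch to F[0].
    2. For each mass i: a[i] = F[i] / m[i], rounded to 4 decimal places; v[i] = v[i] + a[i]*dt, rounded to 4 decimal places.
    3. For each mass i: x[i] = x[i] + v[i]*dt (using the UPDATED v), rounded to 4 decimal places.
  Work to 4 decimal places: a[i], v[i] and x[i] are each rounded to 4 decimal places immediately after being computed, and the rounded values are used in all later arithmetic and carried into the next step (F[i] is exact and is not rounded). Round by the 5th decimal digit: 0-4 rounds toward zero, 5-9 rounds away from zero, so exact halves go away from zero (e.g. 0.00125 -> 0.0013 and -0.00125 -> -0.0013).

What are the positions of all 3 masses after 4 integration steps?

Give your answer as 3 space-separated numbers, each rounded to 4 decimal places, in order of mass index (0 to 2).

Answer: 5.1911 11.8104 17.0956

Derivation:
Step 0: x=[5.0000 12.0000 17.0000] v=[0.0000 0.0000 0.0000]
Step 1: x=[5.0200 11.9800 17.0100] v=[0.2000 -0.2000 0.1000]
Step 2: x=[5.0594 11.9407 17.0297] v=[0.3940 -0.3930 0.1970]
Step 3: x=[5.1170 11.8835 17.0585] v=[0.5762 -0.5722 0.2881]
Step 4: x=[5.1911 11.8104 17.0956] v=[0.7412 -0.7314 0.3706]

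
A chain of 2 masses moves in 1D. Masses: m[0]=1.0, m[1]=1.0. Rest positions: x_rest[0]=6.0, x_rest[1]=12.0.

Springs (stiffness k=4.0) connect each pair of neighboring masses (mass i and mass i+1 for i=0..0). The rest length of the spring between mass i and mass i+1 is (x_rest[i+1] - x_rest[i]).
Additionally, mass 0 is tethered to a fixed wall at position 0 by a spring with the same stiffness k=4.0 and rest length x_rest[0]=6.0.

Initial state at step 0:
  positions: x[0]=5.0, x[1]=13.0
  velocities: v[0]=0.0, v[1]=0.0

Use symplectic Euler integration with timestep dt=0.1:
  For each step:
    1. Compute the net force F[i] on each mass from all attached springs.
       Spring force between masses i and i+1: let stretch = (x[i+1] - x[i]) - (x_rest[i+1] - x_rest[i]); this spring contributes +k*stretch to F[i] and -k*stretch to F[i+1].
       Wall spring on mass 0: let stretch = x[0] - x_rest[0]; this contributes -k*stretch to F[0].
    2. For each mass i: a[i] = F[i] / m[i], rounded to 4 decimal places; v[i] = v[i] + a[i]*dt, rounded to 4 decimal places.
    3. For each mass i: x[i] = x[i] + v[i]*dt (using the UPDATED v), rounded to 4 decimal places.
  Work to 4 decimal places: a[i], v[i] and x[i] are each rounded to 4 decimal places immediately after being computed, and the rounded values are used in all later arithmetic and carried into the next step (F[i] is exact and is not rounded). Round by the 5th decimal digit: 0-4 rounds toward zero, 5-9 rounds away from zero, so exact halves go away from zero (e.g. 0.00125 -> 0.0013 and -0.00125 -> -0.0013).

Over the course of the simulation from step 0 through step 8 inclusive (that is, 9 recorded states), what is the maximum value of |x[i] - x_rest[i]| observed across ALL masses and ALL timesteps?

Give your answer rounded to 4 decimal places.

Step 0: x=[5.0000 13.0000] v=[0.0000 0.0000]
Step 1: x=[5.1200 12.9200] v=[1.2000 -0.8000]
Step 2: x=[5.3472 12.7680] v=[2.2720 -1.5200]
Step 3: x=[5.6573 12.5592] v=[3.1014 -2.0883]
Step 4: x=[6.0172 12.3143] v=[3.5992 -2.4491]
Step 5: x=[6.3883 12.0575] v=[3.7112 -2.5679]
Step 6: x=[6.7307 11.8139] v=[3.4236 -2.4356]
Step 7: x=[7.0072 11.6070] v=[2.7646 -2.0689]
Step 8: x=[7.1874 11.4561] v=[1.8016 -1.5088]
Max displacement = 1.1874

Answer: 1.1874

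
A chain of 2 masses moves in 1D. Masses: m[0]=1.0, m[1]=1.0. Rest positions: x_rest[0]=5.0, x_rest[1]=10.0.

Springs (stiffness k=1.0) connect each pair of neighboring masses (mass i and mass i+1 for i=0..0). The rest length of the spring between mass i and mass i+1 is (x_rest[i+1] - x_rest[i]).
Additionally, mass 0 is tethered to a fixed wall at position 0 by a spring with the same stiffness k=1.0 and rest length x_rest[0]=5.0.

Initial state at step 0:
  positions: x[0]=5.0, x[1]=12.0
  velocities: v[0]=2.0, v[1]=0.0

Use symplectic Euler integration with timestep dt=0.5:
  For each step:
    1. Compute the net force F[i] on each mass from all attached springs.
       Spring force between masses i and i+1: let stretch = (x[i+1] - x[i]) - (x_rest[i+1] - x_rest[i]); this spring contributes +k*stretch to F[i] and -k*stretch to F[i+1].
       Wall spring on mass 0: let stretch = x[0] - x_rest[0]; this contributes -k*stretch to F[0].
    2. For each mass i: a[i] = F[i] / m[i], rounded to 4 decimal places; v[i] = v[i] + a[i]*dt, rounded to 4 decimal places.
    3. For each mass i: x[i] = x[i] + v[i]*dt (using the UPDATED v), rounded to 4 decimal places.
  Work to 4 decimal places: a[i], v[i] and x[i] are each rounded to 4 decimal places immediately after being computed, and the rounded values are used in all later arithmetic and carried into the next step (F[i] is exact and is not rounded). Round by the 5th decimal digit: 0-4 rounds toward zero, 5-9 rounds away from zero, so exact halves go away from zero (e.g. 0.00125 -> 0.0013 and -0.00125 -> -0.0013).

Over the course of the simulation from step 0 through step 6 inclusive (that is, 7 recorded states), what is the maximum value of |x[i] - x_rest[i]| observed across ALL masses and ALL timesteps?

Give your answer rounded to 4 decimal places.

Answer: 2.6875

Derivation:
Step 0: x=[5.0000 12.0000] v=[2.0000 0.0000]
Step 1: x=[6.5000 11.5000] v=[3.0000 -1.0000]
Step 2: x=[7.6250 11.0000] v=[2.2500 -1.0000]
Step 3: x=[7.6875 10.9063] v=[0.1250 -0.1875]
Step 4: x=[6.6328 11.2579] v=[-2.1094 0.7031]
Step 5: x=[5.0762 11.7032] v=[-3.1133 0.8906]
Step 6: x=[3.9073 11.7418] v=[-2.3379 0.0771]
Max displacement = 2.6875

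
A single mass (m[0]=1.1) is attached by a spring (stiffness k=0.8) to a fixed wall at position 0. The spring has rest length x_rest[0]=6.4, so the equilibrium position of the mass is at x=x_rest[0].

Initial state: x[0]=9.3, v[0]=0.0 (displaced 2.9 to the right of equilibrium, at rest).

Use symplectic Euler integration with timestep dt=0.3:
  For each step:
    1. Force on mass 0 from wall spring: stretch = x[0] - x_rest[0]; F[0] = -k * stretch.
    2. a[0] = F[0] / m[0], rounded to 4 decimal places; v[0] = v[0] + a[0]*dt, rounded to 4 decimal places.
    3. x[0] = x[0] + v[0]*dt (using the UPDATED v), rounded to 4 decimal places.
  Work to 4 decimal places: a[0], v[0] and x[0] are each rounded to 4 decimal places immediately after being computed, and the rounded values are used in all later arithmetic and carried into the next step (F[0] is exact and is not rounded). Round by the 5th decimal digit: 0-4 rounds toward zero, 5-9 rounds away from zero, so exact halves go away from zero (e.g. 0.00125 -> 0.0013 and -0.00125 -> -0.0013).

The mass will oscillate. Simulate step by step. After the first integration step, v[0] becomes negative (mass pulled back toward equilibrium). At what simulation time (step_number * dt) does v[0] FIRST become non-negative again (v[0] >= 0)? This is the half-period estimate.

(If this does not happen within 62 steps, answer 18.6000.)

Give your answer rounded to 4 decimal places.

Answer: 3.9000

Derivation:
Step 0: x=[9.3000] v=[0.0000]
Step 1: x=[9.1102] v=[-0.6327]
Step 2: x=[8.7430] v=[-1.2240]
Step 3: x=[8.2224] v=[-1.7352]
Step 4: x=[7.5826] v=[-2.1328]
Step 5: x=[6.8654] v=[-2.3908]
Step 6: x=[6.1177] v=[-2.4924]
Step 7: x=[5.3885] v=[-2.4308]
Step 8: x=[4.7255] v=[-2.2101]
Step 9: x=[4.1721] v=[-1.8448]
Step 10: x=[3.7645] v=[-1.3587]
Step 11: x=[3.5294] v=[-0.7837]
Step 12: x=[3.4822] v=[-0.1574]
Step 13: x=[3.6260] v=[0.4792]
First v>=0 after going negative at step 13, time=3.9000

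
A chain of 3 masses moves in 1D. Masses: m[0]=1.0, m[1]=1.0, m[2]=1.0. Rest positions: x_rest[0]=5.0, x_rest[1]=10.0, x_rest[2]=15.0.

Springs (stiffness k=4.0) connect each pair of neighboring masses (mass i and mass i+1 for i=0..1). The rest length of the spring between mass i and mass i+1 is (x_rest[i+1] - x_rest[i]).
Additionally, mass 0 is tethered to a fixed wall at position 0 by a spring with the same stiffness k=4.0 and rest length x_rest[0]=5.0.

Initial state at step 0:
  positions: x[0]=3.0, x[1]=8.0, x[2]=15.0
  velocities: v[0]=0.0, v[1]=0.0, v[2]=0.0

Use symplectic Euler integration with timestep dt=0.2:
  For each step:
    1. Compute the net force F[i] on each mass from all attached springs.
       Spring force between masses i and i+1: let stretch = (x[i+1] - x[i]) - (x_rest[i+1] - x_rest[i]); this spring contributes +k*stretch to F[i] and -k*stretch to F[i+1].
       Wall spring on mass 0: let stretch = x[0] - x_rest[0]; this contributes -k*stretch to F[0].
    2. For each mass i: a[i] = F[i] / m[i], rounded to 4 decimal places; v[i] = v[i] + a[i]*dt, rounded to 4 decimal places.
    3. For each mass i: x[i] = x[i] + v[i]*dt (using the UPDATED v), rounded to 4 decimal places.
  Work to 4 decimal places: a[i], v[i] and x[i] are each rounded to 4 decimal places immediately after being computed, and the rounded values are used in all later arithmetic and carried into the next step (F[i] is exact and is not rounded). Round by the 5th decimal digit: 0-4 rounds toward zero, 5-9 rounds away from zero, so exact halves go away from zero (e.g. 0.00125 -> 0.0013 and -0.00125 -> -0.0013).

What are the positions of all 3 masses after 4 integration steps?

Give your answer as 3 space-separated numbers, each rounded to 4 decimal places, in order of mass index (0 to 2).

Step 0: x=[3.0000 8.0000 15.0000] v=[0.0000 0.0000 0.0000]
Step 1: x=[3.3200 8.3200 14.6800] v=[1.6000 1.6000 -1.6000]
Step 2: x=[3.9088 8.8576 14.1424] v=[2.9440 2.6880 -2.6880]
Step 3: x=[4.6640 9.4490 13.5592] v=[3.7760 2.9568 -2.9158]
Step 4: x=[5.4386 9.9324 13.1184] v=[3.8728 2.4170 -2.2040]

Answer: 5.4386 9.9324 13.1184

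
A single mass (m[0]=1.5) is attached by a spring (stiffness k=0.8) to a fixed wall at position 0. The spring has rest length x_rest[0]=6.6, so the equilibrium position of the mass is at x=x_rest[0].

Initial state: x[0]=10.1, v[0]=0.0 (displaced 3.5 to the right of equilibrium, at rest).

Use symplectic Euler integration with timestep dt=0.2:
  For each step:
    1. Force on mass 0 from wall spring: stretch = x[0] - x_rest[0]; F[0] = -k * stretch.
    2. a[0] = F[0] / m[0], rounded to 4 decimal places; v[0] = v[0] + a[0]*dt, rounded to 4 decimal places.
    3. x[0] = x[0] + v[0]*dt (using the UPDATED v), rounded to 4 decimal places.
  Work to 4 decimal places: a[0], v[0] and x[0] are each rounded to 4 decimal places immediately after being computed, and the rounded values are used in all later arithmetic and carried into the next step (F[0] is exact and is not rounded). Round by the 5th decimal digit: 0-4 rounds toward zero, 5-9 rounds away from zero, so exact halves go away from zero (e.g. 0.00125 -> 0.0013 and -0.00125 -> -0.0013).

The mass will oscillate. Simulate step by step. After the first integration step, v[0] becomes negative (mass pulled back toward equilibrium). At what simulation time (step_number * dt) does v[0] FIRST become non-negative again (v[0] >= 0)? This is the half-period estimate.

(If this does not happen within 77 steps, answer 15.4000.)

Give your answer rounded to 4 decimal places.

Answer: 4.4000

Derivation:
Step 0: x=[10.1000] v=[0.0000]
Step 1: x=[10.0253] v=[-0.3733]
Step 2: x=[9.8776] v=[-0.7387]
Step 3: x=[9.6599] v=[-1.0883]
Step 4: x=[9.3770] v=[-1.4147]
Step 5: x=[9.0348] v=[-1.7109]
Step 6: x=[8.6407] v=[-1.9706]
Step 7: x=[8.2030] v=[-2.1883]
Step 8: x=[7.7311] v=[-2.3593]
Step 9: x=[7.2351] v=[-2.4800]
Step 10: x=[6.7256] v=[-2.5477]
Step 11: x=[6.2134] v=[-2.5611]
Step 12: x=[5.7094] v=[-2.5199]
Step 13: x=[5.2244] v=[-2.4249]
Step 14: x=[4.7688] v=[-2.2782]
Step 15: x=[4.3522] v=[-2.0829]
Step 16: x=[3.9836] v=[-1.8431]
Step 17: x=[3.6708] v=[-1.5640]
Step 18: x=[3.4205] v=[-1.2516]
Step 19: x=[3.2380] v=[-0.9125]
Step 20: x=[3.1272] v=[-0.5539]
Step 21: x=[3.0905] v=[-0.1835]
Step 22: x=[3.1287] v=[0.1908]
First v>=0 after going negative at step 22, time=4.4000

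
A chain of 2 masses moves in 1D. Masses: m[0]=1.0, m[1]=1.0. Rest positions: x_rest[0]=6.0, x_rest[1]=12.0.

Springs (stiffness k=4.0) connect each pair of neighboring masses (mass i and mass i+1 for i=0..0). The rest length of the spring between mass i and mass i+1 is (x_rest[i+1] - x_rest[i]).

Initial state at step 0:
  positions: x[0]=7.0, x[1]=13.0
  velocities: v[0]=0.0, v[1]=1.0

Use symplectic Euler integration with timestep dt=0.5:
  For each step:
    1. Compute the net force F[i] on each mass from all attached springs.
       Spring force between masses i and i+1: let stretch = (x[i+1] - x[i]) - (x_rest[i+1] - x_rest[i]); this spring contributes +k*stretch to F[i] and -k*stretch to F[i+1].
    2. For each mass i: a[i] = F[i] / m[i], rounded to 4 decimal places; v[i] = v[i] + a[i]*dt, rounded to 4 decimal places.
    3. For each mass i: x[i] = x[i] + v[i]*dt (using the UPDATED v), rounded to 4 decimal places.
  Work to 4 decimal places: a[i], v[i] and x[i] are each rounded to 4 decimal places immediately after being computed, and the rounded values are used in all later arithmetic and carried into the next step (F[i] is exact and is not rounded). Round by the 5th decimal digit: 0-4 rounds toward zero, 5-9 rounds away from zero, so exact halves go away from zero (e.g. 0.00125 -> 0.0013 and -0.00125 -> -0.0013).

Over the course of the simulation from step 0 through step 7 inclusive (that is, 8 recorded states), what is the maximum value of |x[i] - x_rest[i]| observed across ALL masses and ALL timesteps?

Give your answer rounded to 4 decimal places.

Step 0: x=[7.0000 13.0000] v=[0.0000 1.0000]
Step 1: x=[7.0000 13.5000] v=[0.0000 1.0000]
Step 2: x=[7.5000 13.5000] v=[1.0000 0.0000]
Step 3: x=[8.0000 13.5000] v=[1.0000 0.0000]
Step 4: x=[8.0000 14.0000] v=[0.0000 1.0000]
Step 5: x=[8.0000 14.5000] v=[0.0000 1.0000]
Step 6: x=[8.5000 14.5000] v=[1.0000 0.0000]
Step 7: x=[9.0000 14.5000] v=[1.0000 0.0000]
Max displacement = 3.0000

Answer: 3.0000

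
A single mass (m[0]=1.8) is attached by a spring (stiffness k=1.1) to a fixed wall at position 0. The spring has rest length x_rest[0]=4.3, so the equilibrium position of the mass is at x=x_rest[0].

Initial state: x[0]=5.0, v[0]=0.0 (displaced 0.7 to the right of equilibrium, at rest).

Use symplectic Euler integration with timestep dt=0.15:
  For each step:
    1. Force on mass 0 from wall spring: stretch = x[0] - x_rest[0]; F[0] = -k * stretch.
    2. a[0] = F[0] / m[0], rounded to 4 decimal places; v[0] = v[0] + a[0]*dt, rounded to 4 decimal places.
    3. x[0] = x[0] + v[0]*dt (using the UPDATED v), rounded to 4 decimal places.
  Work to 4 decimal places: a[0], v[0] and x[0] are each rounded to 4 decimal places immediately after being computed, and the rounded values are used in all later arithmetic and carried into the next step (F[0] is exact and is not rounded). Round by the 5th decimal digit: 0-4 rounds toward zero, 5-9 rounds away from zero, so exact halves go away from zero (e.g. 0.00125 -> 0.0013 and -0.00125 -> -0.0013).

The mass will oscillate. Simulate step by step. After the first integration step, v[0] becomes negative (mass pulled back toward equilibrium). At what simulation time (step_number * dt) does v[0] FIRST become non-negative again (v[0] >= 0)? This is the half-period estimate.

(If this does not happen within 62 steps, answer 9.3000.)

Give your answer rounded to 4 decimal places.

Step 0: x=[5.0000] v=[0.0000]
Step 1: x=[4.9904] v=[-0.0642]
Step 2: x=[4.9713] v=[-0.1275]
Step 3: x=[4.9430] v=[-0.1890]
Step 4: x=[4.9058] v=[-0.2479]
Step 5: x=[4.8603] v=[-0.3034]
Step 6: x=[4.8071] v=[-0.3548]
Step 7: x=[4.7469] v=[-0.4013]
Step 8: x=[4.6806] v=[-0.4423]
Step 9: x=[4.6090] v=[-0.4772]
Step 10: x=[4.5332] v=[-0.5055]
Step 11: x=[4.4542] v=[-0.5269]
Step 12: x=[4.3731] v=[-0.5410]
Step 13: x=[4.2909] v=[-0.5477]
Step 14: x=[4.2089] v=[-0.5469]
Step 15: x=[4.1281] v=[-0.5385]
Step 16: x=[4.0497] v=[-0.5227]
Step 17: x=[3.9747] v=[-0.4998]
Step 18: x=[3.9042] v=[-0.4700]
Step 19: x=[3.8391] v=[-0.4337]
Step 20: x=[3.7804] v=[-0.3914]
Step 21: x=[3.7288] v=[-0.3438]
Step 22: x=[3.6851] v=[-0.2914]
Step 23: x=[3.6499] v=[-0.2350]
Step 24: x=[3.6236] v=[-0.1754]
Step 25: x=[3.6066] v=[-0.1134]
Step 26: x=[3.5991] v=[-0.0498]
Step 27: x=[3.6013] v=[0.0144]
First v>=0 after going negative at step 27, time=4.0500

Answer: 4.0500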